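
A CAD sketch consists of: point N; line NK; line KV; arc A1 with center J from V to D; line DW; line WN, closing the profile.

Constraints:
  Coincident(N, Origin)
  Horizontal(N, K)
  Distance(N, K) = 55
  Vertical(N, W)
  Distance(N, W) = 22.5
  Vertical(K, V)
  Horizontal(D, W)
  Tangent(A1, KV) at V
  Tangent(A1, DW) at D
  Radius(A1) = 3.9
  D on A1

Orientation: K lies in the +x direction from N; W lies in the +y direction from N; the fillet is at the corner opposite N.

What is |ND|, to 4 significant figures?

55.83

The virtual corner opposite N is at (55.00, 22.50). The tangent condition forces JV to be normal to KV and since A1 is tangent to DW there, JD ⟂ DW, with radius 3.9, so the center J sits 3.9 in from both sides at J = (51.10, 18.60). That places the tangent points at V = (55.00, 18.60) on KV and D = (51.10, 22.50) on DW. Then |ND| = |D − N| = 55.83.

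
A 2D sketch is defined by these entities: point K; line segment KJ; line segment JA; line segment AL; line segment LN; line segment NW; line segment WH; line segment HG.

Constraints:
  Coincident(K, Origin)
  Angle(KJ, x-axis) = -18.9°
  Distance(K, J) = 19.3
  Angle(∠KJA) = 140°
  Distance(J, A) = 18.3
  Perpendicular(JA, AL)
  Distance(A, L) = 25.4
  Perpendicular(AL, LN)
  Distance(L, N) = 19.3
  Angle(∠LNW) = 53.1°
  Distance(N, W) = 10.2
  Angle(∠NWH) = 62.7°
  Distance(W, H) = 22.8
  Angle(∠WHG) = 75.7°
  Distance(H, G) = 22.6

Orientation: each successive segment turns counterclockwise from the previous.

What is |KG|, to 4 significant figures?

30.84

K is at the origin; KJ runs at -18.9° with length 19.3, so J = (18.26, -6.252). ∠KJA = 140.0° gives JA at 21.10° from the x-axis; with |JA| = 18.3, A = (35.33, 0.3363). The perpendicularity gives AL at right angles to JA, so AL runs at 111.1°; with |AL| = 25.4, L = (26.19, 24.03). AL is perpendicular to LN, so LN runs at -158.9°; with |LN| = 19.3, N = (8.183, 17.09). ∠LNW = 53.1° gives NW at -32.00° from the x-axis; with |NW| = 10.2, W = (16.83, 11.68). ∠NWH = 62.7° gives WH at 85.30° from the x-axis; with |WH| = 22.8, H = (18.70, 34.40). ∠WHG = 75.7° gives HG at -170.4° from the x-axis; with |HG| = 22.6, G = (-3.583, 30.63). Then |KG| = |G − K| = 30.84.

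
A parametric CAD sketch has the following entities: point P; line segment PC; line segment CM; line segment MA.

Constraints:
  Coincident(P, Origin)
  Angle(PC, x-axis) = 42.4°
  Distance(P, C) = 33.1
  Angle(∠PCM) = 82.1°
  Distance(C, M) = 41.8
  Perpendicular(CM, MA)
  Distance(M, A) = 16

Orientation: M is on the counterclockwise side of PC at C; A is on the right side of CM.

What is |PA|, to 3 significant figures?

61.4

∠PCM = 82.1°, so CM runs at 42.4° + (180° − 82.1°) = 140° from the x-axis; with |CM| = 41.8, M = C + 41.8·(cos 140°, sin 140°) = (-7.72, 49.0). CM is perpendicular to MA; with |MA| = 16.0 on the right of CM, A = M + 16.0·(0.639, 0.769) = (2.50, 61.3). Then |PA| = |A − P| = 61.4.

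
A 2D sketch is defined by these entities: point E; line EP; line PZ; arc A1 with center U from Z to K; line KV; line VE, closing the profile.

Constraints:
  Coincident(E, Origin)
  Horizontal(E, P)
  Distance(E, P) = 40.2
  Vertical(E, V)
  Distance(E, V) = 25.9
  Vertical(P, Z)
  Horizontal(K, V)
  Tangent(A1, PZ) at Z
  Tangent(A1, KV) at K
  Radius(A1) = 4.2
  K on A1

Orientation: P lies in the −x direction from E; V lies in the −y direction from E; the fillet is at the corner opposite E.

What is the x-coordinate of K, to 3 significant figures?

-36.0

E is at the origin; E and P share the same y with |EP| = 40.2 and P on the −x side, so P = (-40.2, 0.00). E and V share the same x with |EV| = 25.9 and V on the −y side, so V = (0.00, -25.9). The virtual corner opposite E is at (-40.2, -25.9). A1 meets PZ tangentially, so UZ is at right angles to PZ and tangency of A1 to KV means the radius UK is perpendicular to KV, with radius 4.2, so the center U sits 4.2 in from both sides at U = (-36.0, -21.7). That places the tangent points at Z = (-40.2, -21.7) on PZ and K = (-36.0, -25.9) on KV. So K.x = -36.0.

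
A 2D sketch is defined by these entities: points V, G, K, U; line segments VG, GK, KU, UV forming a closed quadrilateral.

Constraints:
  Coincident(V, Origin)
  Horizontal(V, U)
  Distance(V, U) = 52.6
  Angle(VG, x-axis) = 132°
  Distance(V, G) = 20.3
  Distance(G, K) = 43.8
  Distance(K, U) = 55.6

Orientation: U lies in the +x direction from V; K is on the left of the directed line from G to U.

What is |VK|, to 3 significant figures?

48.2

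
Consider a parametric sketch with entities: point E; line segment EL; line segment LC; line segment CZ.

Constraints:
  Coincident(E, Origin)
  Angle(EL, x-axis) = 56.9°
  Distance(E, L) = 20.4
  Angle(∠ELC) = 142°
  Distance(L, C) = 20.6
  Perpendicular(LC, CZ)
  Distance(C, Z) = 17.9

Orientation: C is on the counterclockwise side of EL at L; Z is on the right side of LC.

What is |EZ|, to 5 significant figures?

47.675

∠ELC = 142.0°, so LC runs at 56.9° + (180° − 142.0°) = 94.900° from the x-axis; with |LC| = 20.6, C = L + 20.6·(cos 94.900°, sin 94.900°) = (9.3809, 37.614). LC is perpendicular to CZ; with |CZ| = 17.9 on the right of LC, Z = C + 17.9·(0.99635, 0.085417) = (27.215, 39.143). Then |EZ| = |Z − E| = 47.675.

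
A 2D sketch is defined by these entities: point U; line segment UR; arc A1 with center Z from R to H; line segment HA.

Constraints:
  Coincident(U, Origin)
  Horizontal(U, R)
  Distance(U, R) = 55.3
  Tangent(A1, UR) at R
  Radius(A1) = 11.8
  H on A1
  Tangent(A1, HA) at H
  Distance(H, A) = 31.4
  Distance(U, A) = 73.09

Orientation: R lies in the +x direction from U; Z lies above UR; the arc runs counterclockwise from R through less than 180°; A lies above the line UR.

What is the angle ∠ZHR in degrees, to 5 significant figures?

36.475°

U is at the origin; UR is horizontal with |UR| = 55.3 and R on the +x side, so R = (55.300, 0.0000). The tangent condition forces ZR to be normal to UR, so Z = R + (0, 11.8) = (55.300, 11.800). Since ZH ⟂ HA (tangency), |ZA| = √(11.8² + 31.4²) = 33.544 regardless of where H sits on A1. So A lies on both circle(U, 73.09) and circle(Z, 33.544); the above-UR intersection is A = (57.375, 45.280). H is the foot of the tangent from A: H = (66.581, 15.260).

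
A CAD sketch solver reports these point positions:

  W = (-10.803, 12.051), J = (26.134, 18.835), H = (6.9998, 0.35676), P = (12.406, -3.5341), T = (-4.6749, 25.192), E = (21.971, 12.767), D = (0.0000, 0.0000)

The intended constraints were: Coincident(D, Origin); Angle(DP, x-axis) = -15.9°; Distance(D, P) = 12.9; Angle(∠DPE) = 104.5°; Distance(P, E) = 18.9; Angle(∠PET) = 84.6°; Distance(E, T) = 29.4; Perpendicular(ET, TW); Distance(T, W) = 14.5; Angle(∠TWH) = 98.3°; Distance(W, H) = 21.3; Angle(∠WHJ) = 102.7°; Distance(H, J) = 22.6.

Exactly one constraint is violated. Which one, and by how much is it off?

Distance(H, J) = 22.6 — off by 4.00.

D = (0.00, 0.00) ✓; DP at -15.90° ✓; |DP| = 12.90 ✓; ∠DPE = 104.5° ✓; |PE| = 18.90 ✓; ∠PET = 84.60° ✓; |ET| = 29.40 ✓; ∠(ET, TW) = 90.00° ✓; |TW| = 14.50 ✓; ∠TWH = 98.30° ✓; |WH| = 21.30 ✓; ∠WHJ = 102.7° ✓; |HJ| = 26.60 ✗.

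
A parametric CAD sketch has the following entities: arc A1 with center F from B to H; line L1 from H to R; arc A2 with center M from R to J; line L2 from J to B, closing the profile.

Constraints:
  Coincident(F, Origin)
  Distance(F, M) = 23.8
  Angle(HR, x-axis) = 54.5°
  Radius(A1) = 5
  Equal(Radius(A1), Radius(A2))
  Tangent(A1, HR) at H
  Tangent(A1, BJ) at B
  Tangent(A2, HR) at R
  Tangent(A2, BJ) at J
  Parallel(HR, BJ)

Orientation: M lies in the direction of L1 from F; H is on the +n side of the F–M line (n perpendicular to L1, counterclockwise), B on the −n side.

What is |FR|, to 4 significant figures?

24.32

Tangency of A1 to both parallel lines with radius 5.0 puts H and B at F ± 5.0·n: H = (-4.071, 2.904), B = (4.071, -2.904). Equal radii place R and J the same way about M: R = M + 5.0·n = (9.750, 22.28), J = M − 5.0·n = (17.89, 16.47). Then |FR| = |R − F| = 24.32.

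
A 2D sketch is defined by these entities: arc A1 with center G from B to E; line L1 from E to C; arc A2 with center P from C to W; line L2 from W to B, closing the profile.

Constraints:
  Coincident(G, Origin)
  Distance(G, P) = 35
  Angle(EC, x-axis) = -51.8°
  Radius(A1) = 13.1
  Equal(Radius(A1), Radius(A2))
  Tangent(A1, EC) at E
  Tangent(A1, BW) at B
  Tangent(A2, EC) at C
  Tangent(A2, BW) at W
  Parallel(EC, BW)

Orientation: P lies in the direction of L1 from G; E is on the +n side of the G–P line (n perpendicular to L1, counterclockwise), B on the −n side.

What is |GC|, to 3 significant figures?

37.4

The slot axis is L1's direction at -51.8°, so u = (cos -51.8°, sin -51.8°) = (0.618, -0.786) and n = (−sin -51.8°, cos -51.8°) = (0.786, 0.618). G is at the origin and P lies 35.0 along u from G, so P = 35.0·u = (21.6, -27.5). Tangency of A1 to both parallel lines with radius 13.1 puts E and B at G ± 13.1·n: E = (10.3, 8.10), B = (-10.3, -8.10). Equal radii place C and W the same way about P: C = P + 13.1·n = (31.9, -19.4), W = P − 13.1·n = (11.3, -35.6). Then |GC| = |C − G| = 37.4.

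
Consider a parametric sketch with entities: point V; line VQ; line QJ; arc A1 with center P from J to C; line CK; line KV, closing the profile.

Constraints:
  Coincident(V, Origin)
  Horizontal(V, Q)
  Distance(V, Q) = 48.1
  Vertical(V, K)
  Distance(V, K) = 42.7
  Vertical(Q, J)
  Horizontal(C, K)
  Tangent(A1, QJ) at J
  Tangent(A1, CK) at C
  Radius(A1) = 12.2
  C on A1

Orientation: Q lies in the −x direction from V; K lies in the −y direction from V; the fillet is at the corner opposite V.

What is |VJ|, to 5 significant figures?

56.955

V is at the origin; VQ is horizontal with |VQ| = 48.1 and Q on the −x side, so Q = (-48.100, 0.0000). V and K share the same x with |VK| = 42.7 and K on the −y side, so K = (0.0000, -42.700). The virtual corner opposite V is at (-48.100, -42.700). Since A1 is tangent to QJ there, PJ ⟂ QJ and since A1 is tangent to CK there, PC ⟂ CK, with radius 12.2, so the center P sits 12.2 in from both sides at P = (-35.900, -30.500). That places the tangent points at J = (-48.100, -30.500) on QJ and C = (-35.900, -42.700) on CK. Then |VJ| = |J − V| = 56.955.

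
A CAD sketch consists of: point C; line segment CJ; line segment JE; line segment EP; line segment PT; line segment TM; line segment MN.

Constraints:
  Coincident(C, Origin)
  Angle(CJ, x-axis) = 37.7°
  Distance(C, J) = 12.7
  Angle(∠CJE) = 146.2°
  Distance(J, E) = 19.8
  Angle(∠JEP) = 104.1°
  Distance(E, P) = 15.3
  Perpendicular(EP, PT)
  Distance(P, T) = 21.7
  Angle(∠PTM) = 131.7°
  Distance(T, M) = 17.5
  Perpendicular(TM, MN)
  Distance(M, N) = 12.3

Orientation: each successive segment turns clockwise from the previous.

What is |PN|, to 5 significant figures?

32.173

∠PTM = 131.7° gives TM at 149.70° from the x-axis; with |TM| = 17.5, M = (-1.2167, -3.3145). TM ⟂ MN, so MN runs at 59.700°; with |MN| = 12.3, N = (4.9890, 7.3053). Then |PN| = |N − P| = 32.173.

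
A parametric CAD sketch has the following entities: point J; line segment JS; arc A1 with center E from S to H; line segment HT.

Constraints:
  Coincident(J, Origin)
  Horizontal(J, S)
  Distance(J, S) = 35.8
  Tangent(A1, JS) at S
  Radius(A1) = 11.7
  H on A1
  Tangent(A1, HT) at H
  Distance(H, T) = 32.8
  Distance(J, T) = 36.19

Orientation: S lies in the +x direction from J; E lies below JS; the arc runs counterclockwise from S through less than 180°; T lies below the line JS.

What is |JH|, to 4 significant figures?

26.25

J is at the origin; J and S share the same y with |JS| = 35.8 and S on the +x side, so S = (35.80, 0.000). The tangent condition forces ES to be normal to JS, so E = S + (0, -11.7) = (35.80, -11.70). Since EH ⟂ HT (tangency), |ET| = √(11.7² + 32.8²) = 34.82 regardless of where H sits on A1. So T lies on both circle(J, 36.19) and circle(E, 34.82); the below-JS intersection is T = (9.779, -34.84). H is the foot of the tangent from T: H = (25.54, -6.078).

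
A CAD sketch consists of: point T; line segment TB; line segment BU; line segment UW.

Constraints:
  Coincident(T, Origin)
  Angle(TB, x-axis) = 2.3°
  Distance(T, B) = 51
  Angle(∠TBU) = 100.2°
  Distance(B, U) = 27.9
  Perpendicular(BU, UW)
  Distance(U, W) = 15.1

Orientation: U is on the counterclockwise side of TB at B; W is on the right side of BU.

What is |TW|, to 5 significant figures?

75.015

T is at the origin; TB runs at 2.3° with length 51.0, so B = 51.0·(cos 2.3°, sin 2.3°) = (50.959, 2.0467). ∠TBU = 100.2°, so BU runs at 2.3° + (180° − 100.2°) = 82.100° from the x-axis; with |BU| = 27.9, U = B + 27.9·(cos 82.100°, sin 82.100°) = (54.794, 29.682). BU is perpendicular to UW; with |UW| = 15.1 on the right of BU, W = U + 15.1·(0.99051, -0.13744) = (69.750, 27.607). Then |TW| = |W − T| = 75.015.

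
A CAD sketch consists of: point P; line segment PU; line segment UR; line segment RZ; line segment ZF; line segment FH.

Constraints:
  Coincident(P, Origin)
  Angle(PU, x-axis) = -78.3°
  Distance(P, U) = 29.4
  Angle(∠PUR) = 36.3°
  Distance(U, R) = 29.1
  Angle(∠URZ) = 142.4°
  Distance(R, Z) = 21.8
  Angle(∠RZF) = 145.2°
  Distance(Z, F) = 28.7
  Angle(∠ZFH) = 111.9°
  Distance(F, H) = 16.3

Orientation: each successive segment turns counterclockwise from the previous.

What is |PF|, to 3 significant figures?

39.0

P is at the origin; PU runs at -78.3° with length 29.4, so U = (5.96, -28.8). ∠PUR = 36.3° gives UR at 65.4° from the x-axis; with |UR| = 29.1, R = (18.1, -2.33). ∠URZ = 142.4° gives RZ at 103° from the x-axis; with |RZ| = 21.8, Z = (13.2, 18.9). ∠RZF = 145.2° gives ZF at 138° from the x-axis; with |ZF| = 28.7, F = (-8.09, 38.2). Then |PF| = |F − P| = 39.0.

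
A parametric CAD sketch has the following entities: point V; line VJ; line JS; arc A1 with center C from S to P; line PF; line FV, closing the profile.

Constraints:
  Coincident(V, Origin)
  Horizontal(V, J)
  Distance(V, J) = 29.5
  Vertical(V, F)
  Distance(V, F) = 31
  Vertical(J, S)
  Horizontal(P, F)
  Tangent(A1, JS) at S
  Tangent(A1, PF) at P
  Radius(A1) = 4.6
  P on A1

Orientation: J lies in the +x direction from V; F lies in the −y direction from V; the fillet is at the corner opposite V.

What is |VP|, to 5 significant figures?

39.762

The virtual corner opposite V is at (29.500, -31.000). Tangency of A1 to JS means the radius CS is perpendicular to JS and tangency of A1 to PF means the radius CP is perpendicular to PF, with radius 4.6, so the center C sits 4.6 in from both sides at C = (24.900, -26.400). That places the tangent points at S = (29.500, -26.400) on JS and P = (24.900, -31.000) on PF. Then |VP| = |P − V| = 39.762.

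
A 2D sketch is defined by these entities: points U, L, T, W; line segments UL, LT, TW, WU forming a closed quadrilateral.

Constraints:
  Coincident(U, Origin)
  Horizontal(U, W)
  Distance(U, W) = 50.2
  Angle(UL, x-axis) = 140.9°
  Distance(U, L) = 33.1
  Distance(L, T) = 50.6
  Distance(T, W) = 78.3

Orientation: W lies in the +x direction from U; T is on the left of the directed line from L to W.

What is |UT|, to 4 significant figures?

62.59

Checks: |LT| = 50.60 ✓; |TW| = 78.30 ✓.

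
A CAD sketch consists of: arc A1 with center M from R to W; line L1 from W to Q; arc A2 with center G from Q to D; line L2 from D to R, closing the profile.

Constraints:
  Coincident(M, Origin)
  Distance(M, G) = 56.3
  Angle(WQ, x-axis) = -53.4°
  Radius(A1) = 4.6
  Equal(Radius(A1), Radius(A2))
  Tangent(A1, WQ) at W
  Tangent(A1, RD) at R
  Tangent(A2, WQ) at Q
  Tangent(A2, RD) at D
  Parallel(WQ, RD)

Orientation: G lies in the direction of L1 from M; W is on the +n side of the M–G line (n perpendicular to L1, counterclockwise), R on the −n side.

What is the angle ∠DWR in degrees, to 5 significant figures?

80.719°

Tangency of A1 to both parallel lines with radius 4.6 puts W and R at M ± 4.6·n: W = (3.6930, 2.7426), R = (-3.6930, -2.7426). Equal radii place Q and D the same way about G: Q = G + 4.6·n = (37.260, -42.456), D = G − 4.6·n = (29.875, -47.941). Then cos ∠DWR = WD·WR / (|WD||WR|), giving 80.719°.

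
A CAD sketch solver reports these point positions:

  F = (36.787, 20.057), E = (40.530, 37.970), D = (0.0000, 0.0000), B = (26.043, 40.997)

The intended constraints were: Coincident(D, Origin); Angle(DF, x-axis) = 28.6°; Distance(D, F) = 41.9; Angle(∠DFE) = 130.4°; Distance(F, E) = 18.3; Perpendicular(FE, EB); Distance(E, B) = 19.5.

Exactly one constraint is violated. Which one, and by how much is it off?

Distance(E, B) = 19.5 — off by 4.70.

D = (0.00, 0.00) ✓; DF at 28.60° ✓; |DF| = 41.90 ✓; ∠DFE = 130.4° ✓; |FE| = 18.30 ✓; ∠(FE, EB) = 90.00° ✓; |EB| = 14.80 ✗.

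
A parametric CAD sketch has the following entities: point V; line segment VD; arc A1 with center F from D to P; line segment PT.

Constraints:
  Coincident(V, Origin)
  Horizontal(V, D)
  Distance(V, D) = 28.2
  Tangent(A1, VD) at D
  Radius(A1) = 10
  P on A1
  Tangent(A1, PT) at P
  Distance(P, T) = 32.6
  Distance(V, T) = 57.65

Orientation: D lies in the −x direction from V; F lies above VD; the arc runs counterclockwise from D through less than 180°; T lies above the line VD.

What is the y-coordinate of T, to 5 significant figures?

42.279

Checks: ∠(FD, DV) = 90.00° ✓; |FP| = 10.00 ✓; ∠(FP, PT) = 90.00° ✓; |PT| = 32.60 ✓; |VT| = 57.65 ✓.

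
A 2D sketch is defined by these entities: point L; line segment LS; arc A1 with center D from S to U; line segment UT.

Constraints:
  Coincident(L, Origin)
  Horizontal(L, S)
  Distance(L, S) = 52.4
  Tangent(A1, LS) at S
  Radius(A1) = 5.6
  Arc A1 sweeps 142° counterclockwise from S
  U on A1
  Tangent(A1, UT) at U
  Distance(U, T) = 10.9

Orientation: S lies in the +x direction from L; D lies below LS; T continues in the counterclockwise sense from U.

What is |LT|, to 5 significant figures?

59.923

L is at the origin; L and S share the same y with |LS| = 52.4 and S on the +x side, so S = (52.400, 0.0000). A1 meets LS tangentially, so DS is at right angles to LS, so D = S + (0, -5.6) = (52.400, -5.6000). On A1, S sits at bearing 90° from D; a 142° counterclockwise sweep puts U at bearing 232°, so U = D + 5.6·(cos 232°, sin 232°) = (48.952, -10.013). Tangency of A1 to UT means the radius DU is perpendicular to UT, so UT runs along (−sin 232°, cos 232°); with |UT| = 10.9, T = (57.542, -16.724). Then |LT| = |T − L| = 59.923.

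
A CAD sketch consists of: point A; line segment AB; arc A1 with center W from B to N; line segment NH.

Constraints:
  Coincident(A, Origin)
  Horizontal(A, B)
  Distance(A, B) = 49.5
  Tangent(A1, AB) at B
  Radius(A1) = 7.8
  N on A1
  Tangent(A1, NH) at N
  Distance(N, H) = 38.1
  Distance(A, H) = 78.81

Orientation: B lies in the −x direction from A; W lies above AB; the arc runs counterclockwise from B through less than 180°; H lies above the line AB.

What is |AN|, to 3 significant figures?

45.0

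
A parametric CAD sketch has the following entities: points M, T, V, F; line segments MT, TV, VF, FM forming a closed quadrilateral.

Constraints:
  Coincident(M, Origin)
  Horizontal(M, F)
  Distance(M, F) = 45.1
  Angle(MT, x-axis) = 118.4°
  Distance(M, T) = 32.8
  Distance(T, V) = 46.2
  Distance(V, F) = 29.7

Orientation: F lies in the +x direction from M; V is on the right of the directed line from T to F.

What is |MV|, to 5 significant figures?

16.601

Checks: |TV| = 46.20 ✓; |VF| = 29.70 ✓.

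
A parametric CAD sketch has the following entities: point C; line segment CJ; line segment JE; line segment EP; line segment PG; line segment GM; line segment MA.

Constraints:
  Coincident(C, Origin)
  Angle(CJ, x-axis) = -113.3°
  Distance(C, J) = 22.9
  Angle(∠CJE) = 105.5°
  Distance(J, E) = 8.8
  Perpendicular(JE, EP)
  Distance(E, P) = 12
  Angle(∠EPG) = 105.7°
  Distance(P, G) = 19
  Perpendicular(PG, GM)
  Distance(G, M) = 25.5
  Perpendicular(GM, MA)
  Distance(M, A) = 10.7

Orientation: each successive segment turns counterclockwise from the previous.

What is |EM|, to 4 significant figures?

26.26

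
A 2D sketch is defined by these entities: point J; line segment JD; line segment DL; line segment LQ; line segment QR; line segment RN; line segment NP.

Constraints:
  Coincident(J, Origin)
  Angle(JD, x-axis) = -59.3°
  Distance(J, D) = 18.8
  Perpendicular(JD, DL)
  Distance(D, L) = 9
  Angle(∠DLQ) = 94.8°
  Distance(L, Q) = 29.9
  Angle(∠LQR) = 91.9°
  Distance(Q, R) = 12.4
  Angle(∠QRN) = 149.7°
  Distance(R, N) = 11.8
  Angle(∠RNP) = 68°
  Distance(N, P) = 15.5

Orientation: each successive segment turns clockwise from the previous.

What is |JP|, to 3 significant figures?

3.18

J is at the origin; JD runs at -59.3° with length 18.8, so D = (9.60, -16.2). JD ⟂ DL, so DL runs at -149°; with |DL| = 9.0, L = (1.86, -20.8). ∠DLQ = 94.8° gives LQ at 126° from the x-axis; with |LQ| = 29.9, Q = (-15.5, 3.58). ∠LQR = 91.9° gives QR at 37.4° from the x-axis; with |QR| = 12.4, R = (-5.65, 11.1). ∠QRN = 149.7° gives RN at 7.10° from the x-axis; with |RN| = 11.8, N = (6.06, 12.6). ∠RNP = 68.0° gives NP at -105° from the x-axis; with |NP| = 15.5, P = (2.07, -2.41). Then |JP| = |P − J| = 3.18.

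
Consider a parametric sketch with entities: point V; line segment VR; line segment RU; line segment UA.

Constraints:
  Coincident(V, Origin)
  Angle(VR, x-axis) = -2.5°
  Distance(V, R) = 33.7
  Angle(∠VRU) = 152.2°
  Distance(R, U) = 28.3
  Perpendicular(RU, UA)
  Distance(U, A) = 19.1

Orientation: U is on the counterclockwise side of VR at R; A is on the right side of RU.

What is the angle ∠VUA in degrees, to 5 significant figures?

105.13°

V is at the origin; VR runs at -2.5° with length 33.7, so R = 33.7·(cos -2.5°, sin -2.5°) = (33.668, -1.4700). ∠VRU = 152.2°, so RU runs at -2.5° + (180° − 152.2°) = 25.300° from the x-axis; with |RU| = 28.3, U = R + 28.3·(cos 25.300°, sin 25.300°) = (59.253, 10.624). RU ⟂ UA; with |UA| = 19.1 on the right of RU, A = U + 19.1·(0.42736, -0.90408) = (67.416, -6.6437). Then cos ∠VUA = UV·UA / (|UV||UA|), giving 105.13°.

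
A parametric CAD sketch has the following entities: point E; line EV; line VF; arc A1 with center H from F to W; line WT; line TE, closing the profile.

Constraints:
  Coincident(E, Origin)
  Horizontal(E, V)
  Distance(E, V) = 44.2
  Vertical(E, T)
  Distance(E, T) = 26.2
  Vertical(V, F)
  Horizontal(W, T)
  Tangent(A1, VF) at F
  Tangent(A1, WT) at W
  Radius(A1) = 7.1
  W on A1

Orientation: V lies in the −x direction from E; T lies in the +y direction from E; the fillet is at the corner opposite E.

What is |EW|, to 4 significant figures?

45.42

E is at the origin; E and V share the same y with |EV| = 44.2 and V on the −x side, so V = (-44.20, 0.000). ET is vertical with |ET| = 26.2 and T on the +y side, so T = (0.000, 26.20). The virtual corner opposite E is at (-44.20, 26.20). A1 meets VF tangentially, so HF is at right angles to VF and A1 meets WT tangentially, so HW is at right angles to WT, with radius 7.1, so the center H sits 7.1 in from both sides at H = (-37.10, 19.10). That places the tangent points at F = (-44.20, 19.10) on VF and W = (-37.10, 26.20) on WT. Then |EW| = |W − E| = 45.42.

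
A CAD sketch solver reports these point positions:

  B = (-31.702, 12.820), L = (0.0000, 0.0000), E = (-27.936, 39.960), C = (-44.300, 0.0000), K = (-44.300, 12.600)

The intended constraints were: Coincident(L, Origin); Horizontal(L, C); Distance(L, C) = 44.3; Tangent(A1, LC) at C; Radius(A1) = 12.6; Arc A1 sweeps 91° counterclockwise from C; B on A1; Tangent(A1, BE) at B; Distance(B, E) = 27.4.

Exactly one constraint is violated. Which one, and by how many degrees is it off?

Tangent(A1, BE) at B — off by 8.90°.

L = (0.00, 0.00) ✓; L.y = 0.00, C.y = 0.00 ✓; |LC| = 44.30 ✓; ∠(KC, CL) = 90.00° ✓; |KC| = 12.60 ✓; bearing(K→B) − bearing(K→C) = 91.00° ✓; |KB| = 12.60 ✓; ∠(KB, BE) = 98.90° ✗; |BE| = 27.40 ✓.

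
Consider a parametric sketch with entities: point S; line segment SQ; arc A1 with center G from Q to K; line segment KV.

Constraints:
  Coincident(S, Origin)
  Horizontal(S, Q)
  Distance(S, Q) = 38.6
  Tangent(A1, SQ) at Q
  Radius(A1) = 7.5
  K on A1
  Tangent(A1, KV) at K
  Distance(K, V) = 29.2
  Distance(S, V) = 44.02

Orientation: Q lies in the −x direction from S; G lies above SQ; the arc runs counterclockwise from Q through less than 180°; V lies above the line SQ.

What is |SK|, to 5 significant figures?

31.826

Checks: |GK| = 7.500 ✓; ∠(GK, KV) = 90.00° ✓; |KV| = 29.20 ✓; |SV| = 44.02 ✓.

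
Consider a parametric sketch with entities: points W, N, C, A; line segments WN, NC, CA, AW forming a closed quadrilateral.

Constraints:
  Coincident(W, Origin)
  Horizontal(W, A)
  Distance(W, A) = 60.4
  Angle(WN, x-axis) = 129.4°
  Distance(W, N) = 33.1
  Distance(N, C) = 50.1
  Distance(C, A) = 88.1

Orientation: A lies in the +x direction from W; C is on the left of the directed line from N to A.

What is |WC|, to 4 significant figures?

68.62

Checks: W = (0.00, 0.00) ✓; |NC| = 50.10 ✓; |CA| = 88.10 ✓.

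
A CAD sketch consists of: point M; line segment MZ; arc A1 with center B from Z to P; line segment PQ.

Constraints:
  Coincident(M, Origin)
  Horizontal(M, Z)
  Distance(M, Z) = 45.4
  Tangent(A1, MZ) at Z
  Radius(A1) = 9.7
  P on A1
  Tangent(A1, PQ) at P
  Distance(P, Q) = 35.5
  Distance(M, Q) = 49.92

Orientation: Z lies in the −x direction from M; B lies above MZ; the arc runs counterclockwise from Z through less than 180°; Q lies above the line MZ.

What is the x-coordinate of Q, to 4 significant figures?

-27.34

Checks: |BP| = 9.700 ✓; ∠(BP, PQ) = 90.00° ✓; |PQ| = 35.50 ✓; |MQ| = 49.92 ✓.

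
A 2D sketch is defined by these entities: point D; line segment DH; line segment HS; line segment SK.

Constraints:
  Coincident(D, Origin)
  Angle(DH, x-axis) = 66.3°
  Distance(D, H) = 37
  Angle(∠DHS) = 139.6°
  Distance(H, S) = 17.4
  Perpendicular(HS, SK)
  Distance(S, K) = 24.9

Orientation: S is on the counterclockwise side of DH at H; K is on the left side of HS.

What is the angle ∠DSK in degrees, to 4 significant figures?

62.25°

∠DHS = 139.6°, so HS runs at 66.3° + (180° − 139.6°) = 106.7° from the x-axis; with |HS| = 17.4, S = H + 17.4·(cos 106.7°, sin 106.7°) = (9.872, 50.55). The perpendicularity gives SK at right angles to HS; with |SK| = 24.9 on the left of HS, K = S + 24.9·(-0.9578, -0.2874) = (-13.98, 43.39). Then cos ∠DSK = SD·SK / (|SD||SK|), giving 62.25°.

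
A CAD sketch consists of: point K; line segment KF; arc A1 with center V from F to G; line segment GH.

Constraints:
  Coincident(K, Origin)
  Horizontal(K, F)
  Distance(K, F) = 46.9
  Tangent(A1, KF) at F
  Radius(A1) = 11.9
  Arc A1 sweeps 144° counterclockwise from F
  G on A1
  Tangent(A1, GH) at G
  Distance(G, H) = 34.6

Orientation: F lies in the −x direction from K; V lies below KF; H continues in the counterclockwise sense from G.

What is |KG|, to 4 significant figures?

58.03

K is at the origin; K and F share the same y with |KF| = 46.9 and F on the −x side, so F = (-46.90, 0.000). The tangent condition forces VF to be normal to KF, so V = F + (0, -11.9) = (-46.90, -11.90). On A1, F sits at bearing 90° from V; a 144° counterclockwise sweep puts G at bearing 234°, so G = V + 11.9·(cos 234°, sin 234°) = (-53.89, -21.53). Then |KG| = |G − K| = 58.03.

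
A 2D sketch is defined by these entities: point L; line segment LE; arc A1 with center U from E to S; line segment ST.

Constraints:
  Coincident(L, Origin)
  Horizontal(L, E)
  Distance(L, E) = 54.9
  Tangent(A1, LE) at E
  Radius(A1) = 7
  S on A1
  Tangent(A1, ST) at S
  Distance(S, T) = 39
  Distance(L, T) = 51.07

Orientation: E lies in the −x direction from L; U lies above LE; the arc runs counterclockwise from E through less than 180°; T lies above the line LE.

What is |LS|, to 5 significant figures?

48.706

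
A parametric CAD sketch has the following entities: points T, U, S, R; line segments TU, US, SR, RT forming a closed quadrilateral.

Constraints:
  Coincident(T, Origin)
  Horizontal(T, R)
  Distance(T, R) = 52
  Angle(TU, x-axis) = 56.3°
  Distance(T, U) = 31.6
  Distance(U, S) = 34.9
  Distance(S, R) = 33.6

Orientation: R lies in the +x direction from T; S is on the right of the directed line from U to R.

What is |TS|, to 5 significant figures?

21.300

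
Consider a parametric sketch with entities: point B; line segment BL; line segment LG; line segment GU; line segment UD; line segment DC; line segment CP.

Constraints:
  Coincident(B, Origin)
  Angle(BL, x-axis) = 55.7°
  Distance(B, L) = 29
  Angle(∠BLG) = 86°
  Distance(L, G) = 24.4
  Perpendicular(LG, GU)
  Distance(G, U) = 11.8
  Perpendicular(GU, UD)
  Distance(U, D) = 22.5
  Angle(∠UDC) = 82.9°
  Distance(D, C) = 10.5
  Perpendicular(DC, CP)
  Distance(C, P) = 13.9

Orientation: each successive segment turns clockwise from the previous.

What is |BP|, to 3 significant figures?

29.9

B is at the origin; BL runs at 55.7° with length 29.0, so L = (16.3, 24.0). ∠BLG = 86.0° gives LG at -38.3° from the x-axis; with |LG| = 24.4, G = (35.5, 8.83). LG is perpendicular to GU, so GU runs at -128°; with |GU| = 11.8, U = (28.2, -0.426). The perpendicularity gives UD at right angles to GU, so UD runs at 142°; with |UD| = 22.5, D = (10.5, 13.5). ∠UDC = 82.9° gives DC at 44.6° from the x-axis; with |DC| = 10.5, C = (18.0, 20.9). DC ⟂ CP, so CP runs at -45.4°; with |CP| = 13.9, P = (27.8, 11.0). Then |BP| = |P − B| = 29.9.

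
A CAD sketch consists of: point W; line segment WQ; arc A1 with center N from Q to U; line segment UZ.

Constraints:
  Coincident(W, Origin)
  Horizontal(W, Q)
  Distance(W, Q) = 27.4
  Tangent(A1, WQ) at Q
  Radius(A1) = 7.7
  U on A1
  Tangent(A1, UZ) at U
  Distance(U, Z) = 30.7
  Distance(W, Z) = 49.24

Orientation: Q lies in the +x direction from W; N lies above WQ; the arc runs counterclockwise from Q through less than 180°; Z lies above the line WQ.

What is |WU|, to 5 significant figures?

36.130

W is at the origin; WQ is horizontal with |WQ| = 27.4 and Q on the +x side, so Q = (27.400, 0.0000). Tangency of A1 to WQ means the radius NQ is perpendicular to WQ, so N = Q + (0, 7.7) = (27.400, 7.7000). Since NU ⟂ UZ (tangency), |NZ| = √(7.7² + 30.7²) = 31.651 regardless of where U sits on A1. So Z lies on both circle(W, 49.24) and circle(N, 31.651); the above-WQ intersection is Z = (29.711, 39.266). U is the foot of the tangent from Z: U = (34.985, 9.0230).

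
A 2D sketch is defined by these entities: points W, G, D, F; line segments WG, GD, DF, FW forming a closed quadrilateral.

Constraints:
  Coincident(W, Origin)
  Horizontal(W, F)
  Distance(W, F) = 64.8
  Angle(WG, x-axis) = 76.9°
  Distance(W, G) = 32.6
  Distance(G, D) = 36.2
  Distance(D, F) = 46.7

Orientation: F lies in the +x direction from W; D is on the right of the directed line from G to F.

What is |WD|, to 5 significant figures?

18.399

Checks: |WF| = 64.80 ✓; |WG| = 32.60 ✓; |GD| = 36.20 ✓; |DF| = 46.70 ✓.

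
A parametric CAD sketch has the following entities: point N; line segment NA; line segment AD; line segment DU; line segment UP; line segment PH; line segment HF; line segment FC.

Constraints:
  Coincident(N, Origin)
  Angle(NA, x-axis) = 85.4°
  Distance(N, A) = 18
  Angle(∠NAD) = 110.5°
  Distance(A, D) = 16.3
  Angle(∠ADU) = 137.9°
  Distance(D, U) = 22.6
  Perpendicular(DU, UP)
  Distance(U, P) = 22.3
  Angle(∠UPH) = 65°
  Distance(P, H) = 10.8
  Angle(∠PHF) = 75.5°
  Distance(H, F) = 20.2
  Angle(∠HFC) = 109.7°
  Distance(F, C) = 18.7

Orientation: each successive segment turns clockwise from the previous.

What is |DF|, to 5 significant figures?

25.750

N is at the origin; NA runs at 85.4° with length 18.0, so A = (1.4436, 17.942). ∠NAD = 110.5° gives AD at 15.900° from the x-axis; with |AD| = 16.3, D = (17.120, 22.408). ∠ADU = 137.9° gives DU at -26.200° from the x-axis; with |DU| = 22.6, U = (37.398, 12.430). DU ⟂ UP, so UP runs at -116.20°; with |UP| = 22.3, P = (27.552, -7.5793). ∠UPH = 65.0° gives PH at 128.80° from the x-axis; with |PH| = 10.8, H = (20.785, 0.83751). ∠PHF = 75.5° gives HF at 24.300° from the x-axis; with |HF| = 20.2, F = (39.195, 9.1501). Then |DF| = |F − D| = 25.750.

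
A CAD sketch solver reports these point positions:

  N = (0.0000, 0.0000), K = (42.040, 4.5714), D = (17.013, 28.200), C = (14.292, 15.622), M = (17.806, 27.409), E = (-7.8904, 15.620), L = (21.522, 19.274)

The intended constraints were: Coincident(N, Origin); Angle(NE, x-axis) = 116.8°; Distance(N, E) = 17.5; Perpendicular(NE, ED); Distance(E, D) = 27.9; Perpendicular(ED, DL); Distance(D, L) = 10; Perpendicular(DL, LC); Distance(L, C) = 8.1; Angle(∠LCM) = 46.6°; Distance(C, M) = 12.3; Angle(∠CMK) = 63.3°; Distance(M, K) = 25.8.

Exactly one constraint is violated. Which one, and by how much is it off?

Distance(M, K) = 25.8 — off by 7.50.

N = (0.00, 0.00) ✓; NE at 116.8° ✓; |NE| = 17.50 ✓; ∠(NE, ED) = 90.00° ✓; |ED| = 27.90 ✓; ∠(ED, DL) = 90.00° ✓; |DL| = 10.00 ✓; ∠(DL, LC) = 90.00° ✓; |LC| = 8.100 ✓; ∠LCM = 46.60° ✓; |CM| = 12.30 ✓; ∠CMK = 63.30° ✓; |MK| = 33.30 ✗.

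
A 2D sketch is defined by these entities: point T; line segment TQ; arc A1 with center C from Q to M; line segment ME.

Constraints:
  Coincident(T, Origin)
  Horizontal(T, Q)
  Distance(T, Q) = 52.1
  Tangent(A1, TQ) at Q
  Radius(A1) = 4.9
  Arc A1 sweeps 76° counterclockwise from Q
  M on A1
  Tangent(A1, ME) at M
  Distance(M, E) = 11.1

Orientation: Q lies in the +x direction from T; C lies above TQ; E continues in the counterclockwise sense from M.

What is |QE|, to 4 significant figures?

16.28

T is at the origin; TQ is horizontal with |TQ| = 52.1 and Q on the +x side, so Q = (52.10, 0.000). Since A1 is tangent to TQ there, CQ ⟂ TQ, so C = Q + (0, 4.9) = (52.10, 4.900). On A1, Q sits at bearing -90° from C; a 76° counterclockwise sweep puts M at bearing -14°, so M = C + 4.9·(cos -14°, sin -14°) = (56.85, 3.715). The tangent condition forces CM to be normal to ME, so ME runs along (−sin -14°, cos -14°); with |ME| = 11.1, E = (59.54, 14.48). Then |QE| = |E − Q| = 16.28.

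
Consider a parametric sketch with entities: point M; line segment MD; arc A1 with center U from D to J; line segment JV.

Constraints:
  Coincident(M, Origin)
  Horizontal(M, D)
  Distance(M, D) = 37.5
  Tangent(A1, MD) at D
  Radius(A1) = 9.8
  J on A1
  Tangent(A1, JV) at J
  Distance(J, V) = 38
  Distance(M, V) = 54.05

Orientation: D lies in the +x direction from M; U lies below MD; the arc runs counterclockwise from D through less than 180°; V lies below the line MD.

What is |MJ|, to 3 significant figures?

29.3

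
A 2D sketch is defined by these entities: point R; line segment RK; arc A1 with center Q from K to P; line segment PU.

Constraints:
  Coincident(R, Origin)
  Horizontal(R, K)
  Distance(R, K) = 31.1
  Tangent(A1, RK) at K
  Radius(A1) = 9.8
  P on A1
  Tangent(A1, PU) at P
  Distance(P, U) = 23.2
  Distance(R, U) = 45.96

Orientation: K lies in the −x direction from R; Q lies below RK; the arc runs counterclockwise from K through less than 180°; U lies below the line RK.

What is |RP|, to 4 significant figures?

42.33

Checks: |QP| = 9.800 ✓; ∠(QP, PU) = 90.00° ✓; |PU| = 23.20 ✓; |RU| = 45.96 ✓.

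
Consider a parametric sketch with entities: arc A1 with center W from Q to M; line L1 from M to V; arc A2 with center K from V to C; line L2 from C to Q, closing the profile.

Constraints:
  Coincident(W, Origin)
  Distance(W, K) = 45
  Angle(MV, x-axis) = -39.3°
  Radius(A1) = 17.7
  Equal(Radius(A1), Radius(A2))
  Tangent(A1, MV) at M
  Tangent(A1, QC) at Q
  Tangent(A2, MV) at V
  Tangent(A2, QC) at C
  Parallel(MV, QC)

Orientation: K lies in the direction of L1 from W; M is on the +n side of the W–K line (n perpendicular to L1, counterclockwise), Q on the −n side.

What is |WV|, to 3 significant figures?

48.4

The slot axis is L1's direction at -39.3°, so u = (cos -39.3°, sin -39.3°) = (0.774, -0.633) and n = (−sin -39.3°, cos -39.3°) = (0.633, 0.774). W is at the origin and K lies 45.0 along u from W, so K = 45.0·u = (34.8, -28.5). Tangency of A1 to both parallel lines with radius 17.7 puts M and Q at W ± 17.7·n: M = (11.2, 13.7), Q = (-11.2, -13.7). Equal radii place V and C the same way about K: V = K + 17.7·n = (46.0, -14.8), C = K − 17.7·n = (23.6, -42.2). Then |WV| = |V − W| = 48.4.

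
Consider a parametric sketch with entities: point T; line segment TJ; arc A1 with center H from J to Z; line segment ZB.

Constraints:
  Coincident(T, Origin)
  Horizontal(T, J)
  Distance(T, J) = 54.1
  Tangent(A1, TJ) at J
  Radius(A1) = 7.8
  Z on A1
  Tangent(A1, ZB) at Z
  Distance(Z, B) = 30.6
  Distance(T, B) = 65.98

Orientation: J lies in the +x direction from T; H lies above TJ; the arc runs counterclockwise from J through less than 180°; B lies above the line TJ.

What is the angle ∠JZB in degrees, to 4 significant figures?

126.8°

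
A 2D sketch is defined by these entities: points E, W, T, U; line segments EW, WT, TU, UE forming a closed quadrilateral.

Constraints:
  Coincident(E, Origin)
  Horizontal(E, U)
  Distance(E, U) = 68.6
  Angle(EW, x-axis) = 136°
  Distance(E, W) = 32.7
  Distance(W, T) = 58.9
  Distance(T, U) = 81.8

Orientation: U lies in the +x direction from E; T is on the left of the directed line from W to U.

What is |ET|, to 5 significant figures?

66.870

E is at the origin; EU is horizontal with |EU| = 68.6 and U in +x, so U = (68.6, 0). EW runs at 136.0° with |EW| = 32.7, so W = (-23.522, 22.715). T is determined by |WT| = 58.9 and |TU| = 81.8 together: it lies at the intersection of circle(W, 58.9) and circle(U, 81.8). With |WU| = 94.882, the foot of the radical line on WU is 30.462 from W and the perpendicular offset is √(58.9² − 30.462²) = 50.411. Taking the left-of-WU solution: T = (18.122, 64.368).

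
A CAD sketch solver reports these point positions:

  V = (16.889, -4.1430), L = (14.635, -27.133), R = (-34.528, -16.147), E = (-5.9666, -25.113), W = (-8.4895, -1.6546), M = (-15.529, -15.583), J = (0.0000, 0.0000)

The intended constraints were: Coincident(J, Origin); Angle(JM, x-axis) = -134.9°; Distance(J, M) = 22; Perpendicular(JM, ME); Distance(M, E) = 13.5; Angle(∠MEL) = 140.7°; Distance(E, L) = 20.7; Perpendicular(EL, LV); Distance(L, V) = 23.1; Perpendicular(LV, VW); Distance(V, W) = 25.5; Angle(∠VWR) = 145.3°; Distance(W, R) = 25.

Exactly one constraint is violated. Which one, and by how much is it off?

Distance(W, R) = 25 — off by 4.80.

J = (0.00, 0.00) ✓; JM at -134.9° ✓; |JM| = 22.00 ✓; ∠(JM, ME) = 90.00° ✓; |ME| = 13.50 ✓; ∠MEL = 140.7° ✓; |EL| = 20.70 ✓; ∠(EL, LV) = 90.00° ✓; |LV| = 23.10 ✓; ∠(LV, VW) = 90.00° ✓; |VW| = 25.50 ✓; ∠VWR = 145.3° ✓; |WR| = 29.80 ✗.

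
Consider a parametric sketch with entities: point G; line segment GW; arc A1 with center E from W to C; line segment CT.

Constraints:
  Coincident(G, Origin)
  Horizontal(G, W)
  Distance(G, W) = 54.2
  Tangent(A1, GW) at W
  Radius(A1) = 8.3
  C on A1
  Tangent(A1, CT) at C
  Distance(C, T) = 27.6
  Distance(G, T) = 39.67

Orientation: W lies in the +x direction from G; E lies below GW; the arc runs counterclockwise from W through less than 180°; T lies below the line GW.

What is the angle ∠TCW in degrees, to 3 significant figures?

154°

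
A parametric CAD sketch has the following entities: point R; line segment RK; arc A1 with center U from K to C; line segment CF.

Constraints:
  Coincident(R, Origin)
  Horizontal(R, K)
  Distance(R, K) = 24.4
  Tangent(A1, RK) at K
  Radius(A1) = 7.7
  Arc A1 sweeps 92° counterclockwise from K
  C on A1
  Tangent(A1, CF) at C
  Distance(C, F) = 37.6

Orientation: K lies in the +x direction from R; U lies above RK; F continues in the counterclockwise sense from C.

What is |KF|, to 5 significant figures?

45.991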